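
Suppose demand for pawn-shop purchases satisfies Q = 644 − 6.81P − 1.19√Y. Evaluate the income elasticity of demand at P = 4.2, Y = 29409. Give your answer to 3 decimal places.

At P = 4.2, Y = 29409: Q = 411.324.
Holding P constant, ∂Q/∂Y = -1.19/(2√Y) = -0.00346958.
η_Y = (∂Q/∂Y)·(Y/Q) = -0.00346958 × (29409/411.324) = -0.248.

-0.248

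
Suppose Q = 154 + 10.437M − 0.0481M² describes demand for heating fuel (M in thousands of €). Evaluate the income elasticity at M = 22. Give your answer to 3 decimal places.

At M = 22: Q = 360.3336.
dQ/dM = 10.437 − 0.0962M = 8.32060.
η = (dQ/dM)·(M/Q) = 8.32060 × (22/360.3336) = 0.508.

0.508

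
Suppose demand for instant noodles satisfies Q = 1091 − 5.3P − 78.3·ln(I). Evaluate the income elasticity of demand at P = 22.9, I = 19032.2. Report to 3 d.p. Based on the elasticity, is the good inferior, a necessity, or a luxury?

-0.395 (inferior good)

At P = 22.9, I = 19032.2: Q = 198.071.
Holding P constant, ∂Q/∂I = -78.3/I = -0.00411408.
η_I = (∂Q/∂I)·(I/Q) = -0.00411408 × (19032.2/198.071) = -0.395.
Since η < 0, this is an inferior good.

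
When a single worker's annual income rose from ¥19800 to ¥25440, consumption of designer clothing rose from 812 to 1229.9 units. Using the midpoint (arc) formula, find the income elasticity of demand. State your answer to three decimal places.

1.642

ΔQ = 1229.9 − 812 = 417.9; midpoint Q̄ = (812 + 1229.9)/2 = 1020.95.
ΔI = 25440 − 19800 = 5640; midpoint Ī = (19800 + 25440)/2 = 22620.
η = (ΔQ/Q̄) ÷ (ΔI/Ī) = (417.9/1020.95) ÷ (5640/22620) = 1.642.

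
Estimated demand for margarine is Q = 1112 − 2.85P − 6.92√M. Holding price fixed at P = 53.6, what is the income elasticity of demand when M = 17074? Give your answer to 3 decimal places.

-8.217

At P = 53.6, M = 17074: Q = 55.021.
Holding P constant, ∂Q/∂M = -6.92/(2√M) = -0.0264794.
η_M = (∂Q/∂M)·(M/Q) = -0.0264794 × (17074/55.021) = -8.217.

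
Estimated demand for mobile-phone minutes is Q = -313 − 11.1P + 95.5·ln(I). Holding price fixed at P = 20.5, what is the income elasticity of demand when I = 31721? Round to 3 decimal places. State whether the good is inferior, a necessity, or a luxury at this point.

At P = 20.5, I = 31721: Q = 449.282.
Holding P constant, ∂Q/∂I = 95.5/I = 0.00301062.
η_I = (∂Q/∂I)·(I/Q) = 0.00301062 × (31721/449.282) = 0.213.
Since 0 < η < 1, this is a necessity.

0.213 (necessity)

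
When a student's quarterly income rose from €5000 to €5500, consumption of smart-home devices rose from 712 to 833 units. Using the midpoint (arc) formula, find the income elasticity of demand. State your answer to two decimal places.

ΔQ = 833 − 712 = 121; midpoint Q̄ = (712 + 833)/2 = 772.5.
ΔI = 5500 − 5000 = 500; midpoint Ī = (5000 + 5500)/2 = 5250.
η = (ΔQ/Q̄) ÷ (ΔI/Ī) = (121/772.5) ÷ (500/5250) = 1.64.

1.64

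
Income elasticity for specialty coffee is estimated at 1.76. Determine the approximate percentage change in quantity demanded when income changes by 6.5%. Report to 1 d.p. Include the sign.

%ΔQ ≈ η × %ΔI = 1.76 × 6.5% = 11.4%.

11.4%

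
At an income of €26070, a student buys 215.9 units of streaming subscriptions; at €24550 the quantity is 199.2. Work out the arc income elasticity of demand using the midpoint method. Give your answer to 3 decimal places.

1.340

ΔQ = 199.2 − 215.9 = -16.7; midpoint Q̄ = (215.9 + 199.2)/2 = 207.55.
ΔI = 24550 − 26070 = -1520; midpoint Ī = (26070 + 24550)/2 = 25310.
η = (ΔQ/Q̄) ÷ (ΔI/Ī) = (-16.7/207.55) ÷ (-1520/25310) = 1.340.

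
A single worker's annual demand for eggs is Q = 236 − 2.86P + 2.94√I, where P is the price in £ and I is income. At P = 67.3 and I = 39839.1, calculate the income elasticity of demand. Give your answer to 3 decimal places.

0.465

At P = 67.3, I = 39839.1: Q = 630.338.
Holding P constant, ∂Q/∂I = 2.94/(2√I) = 0.00736483.
η_I = (∂Q/∂I)·(I/Q) = 0.00736483 × (39839.1/630.338) = 0.465.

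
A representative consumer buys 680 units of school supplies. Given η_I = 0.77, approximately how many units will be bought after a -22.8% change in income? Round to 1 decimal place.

%ΔQ ≈ η × %ΔI = 0.77 × (-22.8%) = -17.556%.
New Q ≈ 680 × (1 − 0.17556) = 560.6.

560.6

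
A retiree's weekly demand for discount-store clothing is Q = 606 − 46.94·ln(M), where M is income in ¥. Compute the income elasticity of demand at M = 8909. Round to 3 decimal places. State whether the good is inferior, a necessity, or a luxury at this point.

At M = 8909: Q = 179.089.
dQ/dM = -46.94/M = -0.00526883 at this income.
η = (dQ/dM)·(M/Q) = -0.00526883 × (8909/179.089) = -0.262.
Since η < 0, the good is an inferior good.

-0.262 (inferior good)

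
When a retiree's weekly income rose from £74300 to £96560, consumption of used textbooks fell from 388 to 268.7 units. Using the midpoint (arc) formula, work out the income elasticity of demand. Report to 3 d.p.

ΔQ = 268.7 − 388 = -119.3; midpoint Q̄ = (388 + 268.7)/2 = 328.35.
ΔI = 96560 − 74300 = 22260; midpoint Ī = (74300 + 96560)/2 = 85430.
η = (ΔQ/Q̄) ÷ (ΔI/Ī) = (-119.3/328.35) ÷ (22260/85430) = -1.394.

-1.394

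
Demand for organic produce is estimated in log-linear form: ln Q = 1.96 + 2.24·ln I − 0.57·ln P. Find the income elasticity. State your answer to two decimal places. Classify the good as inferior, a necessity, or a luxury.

In a log-linear demand, the coefficient on ln I is the income elasticity.
So η = 2.24.
η > 1 ⇒ luxury.

2.24 (luxury)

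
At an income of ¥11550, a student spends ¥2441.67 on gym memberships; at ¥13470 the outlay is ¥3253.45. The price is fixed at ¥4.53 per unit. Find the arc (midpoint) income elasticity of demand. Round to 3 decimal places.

1.857

With a constant price, Q₁ = 2441.67/4.53 = 539.000 and Q₂ = 3253.45/4.53 = 718.201 (equivalently, work directly with expenditure since P cancels).
Midpoint %ΔQ = (3253.45 − 2441.67)/2847.56 = 0.28508; midpoint %ΔI = (13470 − 11550)/12510 = 0.15348.
η = 0.28508 / 0.15348 = 1.857.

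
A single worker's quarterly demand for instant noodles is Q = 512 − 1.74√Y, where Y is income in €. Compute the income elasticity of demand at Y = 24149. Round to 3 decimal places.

At Y = 24149: Q = 241.605.
dQ/dY = -1.74/(2√Y) = -0.00559847 at this income.
η = (dQ/dY)·(Y/Q) = -0.00559847 × (24149/241.605) = -0.560.

-0.560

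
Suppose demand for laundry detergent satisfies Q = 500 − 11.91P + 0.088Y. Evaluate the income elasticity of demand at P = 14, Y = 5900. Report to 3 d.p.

At P = 14, Y = 5900: Q = 852.460.
Holding P constant, ∂Q/∂Y = 0.088.
η_Y = (∂Q/∂Y)·(Y/Q) = 0.088 × (5900/852.460) = 0.609.

0.609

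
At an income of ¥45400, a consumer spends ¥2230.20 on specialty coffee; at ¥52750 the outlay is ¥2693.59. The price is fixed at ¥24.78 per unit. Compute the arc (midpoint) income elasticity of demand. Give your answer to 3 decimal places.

1.257

With a constant price, Q₁ = 2230.20/24.78 = 90.000 and Q₂ = 2693.59/24.78 = 108.700 (equivalently, work directly with expenditure since P cancels).
Midpoint %ΔQ = (2693.59 − 2230.20)/2461.90 = 0.18822; midpoint %ΔI = (52750 − 45400)/49075 = 0.14977.
η = 0.18822 / 0.14977 = 1.257.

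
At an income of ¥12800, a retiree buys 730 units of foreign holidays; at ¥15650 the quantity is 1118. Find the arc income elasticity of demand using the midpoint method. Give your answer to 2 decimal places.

ΔQ = 1118 − 730 = 388; midpoint Q̄ = (730 + 1118)/2 = 924.
ΔI = 15650 − 12800 = 2850; midpoint Ī = (12800 + 15650)/2 = 14225.
η = (ΔQ/Q̄) ÷ (ΔI/Ī) = (388/924) ÷ (2850/14225) = 2.10.

2.10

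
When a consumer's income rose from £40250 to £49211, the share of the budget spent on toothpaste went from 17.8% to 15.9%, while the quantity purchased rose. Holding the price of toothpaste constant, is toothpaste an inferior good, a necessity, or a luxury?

Quantity rises but the budget share falls as income rises, so 0 < η < 1.

necessity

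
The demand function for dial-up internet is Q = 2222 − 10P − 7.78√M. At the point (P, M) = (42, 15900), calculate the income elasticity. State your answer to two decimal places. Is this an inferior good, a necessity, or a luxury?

At P = 42, M = 15900: Q = 820.979.
Holding P constant, ∂Q/∂M = -7.78/(2√M) = -0.0308497.
η_M = (∂Q/∂M)·(M/Q) = -0.0308497 × (15900/820.979) = -0.60.
Since η < 0, this is an inferior good.

-0.60 (inferior good)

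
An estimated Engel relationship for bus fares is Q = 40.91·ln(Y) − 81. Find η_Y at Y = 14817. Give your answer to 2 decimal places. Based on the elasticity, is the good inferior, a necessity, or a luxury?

At Y = 14817: Q = 311.880.
dQ/dY = 40.91/Y = 0.00276102 at this income.
η = (dQ/dY)·(Y/Q) = 0.00276102 × (14817/311.880) = 0.13.
Since 0 < η < 1, the good is a necessity.

0.13 (necessity)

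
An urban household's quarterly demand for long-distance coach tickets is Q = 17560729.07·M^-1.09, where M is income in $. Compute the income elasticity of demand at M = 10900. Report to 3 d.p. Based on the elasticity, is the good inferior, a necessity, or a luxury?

-1.090 (inferior good)

For Q = A·M^β the income elasticity is constant and equal to β.
Here β = -1.09, so η = -1.090.
Since η < 0, the good is an inferior good.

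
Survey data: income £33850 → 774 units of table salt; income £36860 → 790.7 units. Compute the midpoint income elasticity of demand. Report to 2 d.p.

ΔQ = 790.7 − 774 = 16.7; midpoint Q̄ = (774 + 790.7)/2 = 782.35.
ΔI = 36860 − 33850 = 3010; midpoint Ī = (33850 + 36860)/2 = 35355.
η = (ΔQ/Q̄) ÷ (ΔI/Ī) = (16.7/782.35) ÷ (3010/35355) = 0.25.

0.25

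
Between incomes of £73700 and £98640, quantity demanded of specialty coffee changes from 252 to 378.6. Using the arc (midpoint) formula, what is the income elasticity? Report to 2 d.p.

1.39

ΔQ = 378.6 − 252 = 126.6; midpoint Q̄ = (252 + 378.6)/2 = 315.3.
ΔI = 98640 − 73700 = 24940; midpoint Ī = (73700 + 98640)/2 = 86170.
η = (ΔQ/Q̄) ÷ (ΔI/Ī) = (126.6/315.3) ÷ (24940/86170) = 1.39.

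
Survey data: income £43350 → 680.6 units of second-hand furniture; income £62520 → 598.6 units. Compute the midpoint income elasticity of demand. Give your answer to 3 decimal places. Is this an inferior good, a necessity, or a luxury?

ΔQ = 598.6 − 680.6 = -82; midpoint Q̄ = (680.6 + 598.6)/2 = 639.6.
ΔI = 62520 − 43350 = 19170; midpoint Ī = (43350 + 62520)/2 = 52935.
η = (ΔQ/Q̄) ÷ (ΔI/Ī) = (-82/639.6) ÷ (19170/52935) = -0.354.
η < 0 ⇒ inferior good.

-0.354 (inferior good)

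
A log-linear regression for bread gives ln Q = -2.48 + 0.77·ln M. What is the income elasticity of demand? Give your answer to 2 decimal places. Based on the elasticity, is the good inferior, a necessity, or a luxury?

0.77 (necessity)

In a log-linear demand, the coefficient on ln M is the income elasticity.
So η = 0.77.
0 < η < 1 ⇒ necessity.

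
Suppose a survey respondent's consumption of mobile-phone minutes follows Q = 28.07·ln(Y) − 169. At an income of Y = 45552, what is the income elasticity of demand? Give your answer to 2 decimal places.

At Y = 45552: Q = 132.096.
dQ/dY = 28.07/Y = 0.000616219 at this income.
η = (dQ/dY)·(Y/Q) = 0.000616219 × (45552/132.096) = 0.21.

0.21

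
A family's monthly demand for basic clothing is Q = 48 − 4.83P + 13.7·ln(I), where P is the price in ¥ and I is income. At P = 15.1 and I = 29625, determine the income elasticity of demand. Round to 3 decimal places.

At P = 15.1, I = 29625: Q = 116.127.
Holding P constant, ∂Q/∂I = 13.7/I = 0.000462447.
η_I = (∂Q/∂I)·(I/Q) = 0.000462447 × (29625/116.127) = 0.118.

0.118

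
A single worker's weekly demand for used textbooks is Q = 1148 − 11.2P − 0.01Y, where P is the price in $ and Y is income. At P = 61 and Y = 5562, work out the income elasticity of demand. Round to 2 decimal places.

At P = 61, Y = 5562: Q = 409.180.
Holding P constant, ∂Q/∂Y = −0.01.
η_Y = (∂Q/∂Y)·(Y/Q) = -0.01 × (5562/409.180) = -0.14.

-0.14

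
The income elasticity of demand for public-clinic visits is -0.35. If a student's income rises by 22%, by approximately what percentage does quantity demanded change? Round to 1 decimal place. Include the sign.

-7.7%

%ΔQ ≈ η × %ΔI = -0.35 × 22% = -7.7%.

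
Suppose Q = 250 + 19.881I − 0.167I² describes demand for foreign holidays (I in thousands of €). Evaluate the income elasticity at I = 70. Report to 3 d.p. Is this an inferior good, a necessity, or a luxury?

-0.297 (inferior good)

At I = 70: Q = 823.3700.
dQ/dI = 19.881 − 0.334I = -3.49900.
η = (dQ/dI)·(I/Q) = -3.49900 × (70/823.3700) = -0.297.
η < 0 ⇒ inferior good.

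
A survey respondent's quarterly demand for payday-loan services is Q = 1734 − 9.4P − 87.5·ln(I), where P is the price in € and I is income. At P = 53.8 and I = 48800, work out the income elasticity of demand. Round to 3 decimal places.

-0.308

At P = 53.8, I = 48800: Q = 283.675.
Holding P constant, ∂Q/∂I = -87.5/I = -0.00179303.
η_I = (∂Q/∂I)·(I/Q) = -0.00179303 × (48800/283.675) = -0.308.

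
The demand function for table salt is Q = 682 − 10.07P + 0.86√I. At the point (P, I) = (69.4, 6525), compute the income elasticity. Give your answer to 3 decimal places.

At P = 69.4, I = 6525: Q = 52.611.
Holding P constant, ∂Q/∂I = 0.86/(2√I) = 0.00532327.
η_I = (∂Q/∂I)·(I/Q) = 0.00532327 × (6525/52.611) = 0.660.

0.660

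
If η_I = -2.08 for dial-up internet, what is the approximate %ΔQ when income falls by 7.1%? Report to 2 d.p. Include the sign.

%ΔQ ≈ η × %ΔI = -2.08 × (-7.1%) = 14.77%.

14.77%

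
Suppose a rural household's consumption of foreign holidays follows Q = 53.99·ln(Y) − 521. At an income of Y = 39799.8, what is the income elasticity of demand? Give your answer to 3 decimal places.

At Y = 39799.8: Q = 50.841.
dQ/dY = 53.99/Y = 0.00135654 at this income.
η = (dQ/dY)·(Y/Q) = 0.00135654 × (39799.8/50.841) = 1.062.

1.062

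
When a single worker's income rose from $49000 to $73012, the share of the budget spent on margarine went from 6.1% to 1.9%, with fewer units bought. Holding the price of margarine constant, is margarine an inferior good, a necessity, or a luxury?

Quantity demanded falls as income rises, so η < 0.

inferior good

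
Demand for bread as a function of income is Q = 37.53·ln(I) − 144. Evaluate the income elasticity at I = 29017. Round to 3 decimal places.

0.155

At I = 29017: Q = 241.645.
dQ/dI = 37.53/I = 0.00129338 at this income.
η = (dQ/dI)·(I/Q) = 0.00129338 × (29017/241.645) = 0.155.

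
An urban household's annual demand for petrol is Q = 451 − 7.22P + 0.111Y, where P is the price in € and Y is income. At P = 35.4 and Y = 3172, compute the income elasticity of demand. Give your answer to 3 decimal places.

0.643

At P = 35.4, Y = 3172: Q = 547.504.
Holding P constant, ∂Q/∂Y = 0.111.
η_Y = (∂Q/∂Y)·(Y/Q) = 0.111 × (3172/547.504) = 0.643.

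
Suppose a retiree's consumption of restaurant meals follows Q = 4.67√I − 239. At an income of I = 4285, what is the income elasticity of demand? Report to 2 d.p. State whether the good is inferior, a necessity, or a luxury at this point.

2.29 (luxury)

At I = 4285: Q = 66.698.
dQ/dI = 4.67/(2√I) = 0.0356707 at this income.
η = (dQ/dI)·(I/Q) = 0.0356707 × (4285/66.698) = 2.29.
Since η > 1, the good is a luxury.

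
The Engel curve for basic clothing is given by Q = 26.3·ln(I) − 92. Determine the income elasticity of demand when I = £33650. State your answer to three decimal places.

At I = 33650: Q = 182.145.
dQ/dI = 26.3/I = 0.000781575 at this income.
η = (dQ/dI)·(I/Q) = 0.000781575 × (33650/182.145) = 0.144.

0.144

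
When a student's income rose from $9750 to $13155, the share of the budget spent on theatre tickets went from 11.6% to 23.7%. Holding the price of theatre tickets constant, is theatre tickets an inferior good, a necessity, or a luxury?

The budget share rises as income rises, so η > 1.

luxury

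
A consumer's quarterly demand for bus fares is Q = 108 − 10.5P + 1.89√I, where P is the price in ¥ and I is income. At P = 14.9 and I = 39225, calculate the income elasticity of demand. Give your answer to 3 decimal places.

0.574

At P = 14.9, I = 39225: Q = 325.870.
Holding P constant, ∂Q/∂I = 1.89/(2√I) = 0.00477145.
η_I = (∂Q/∂I)·(I/Q) = 0.00477145 × (39225/325.870) = 0.574.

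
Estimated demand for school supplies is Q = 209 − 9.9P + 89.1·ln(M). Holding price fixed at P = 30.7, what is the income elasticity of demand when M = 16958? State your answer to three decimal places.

At P = 30.7, M = 16958: Q = 772.770.
Holding P constant, ∂Q/∂M = 89.1/M = 0.00525416.
η_M = (∂Q/∂M)·(M/Q) = 0.00525416 × (16958/772.770) = 0.115.

0.115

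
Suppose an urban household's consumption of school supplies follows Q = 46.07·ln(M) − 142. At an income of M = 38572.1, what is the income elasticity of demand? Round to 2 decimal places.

At M = 38572.1: Q = 344.512.
dQ/dM = 46.07/M = 0.00119439 at this income.
η = (dQ/dM)·(M/Q) = 0.00119439 × (38572.1/344.512) = 0.13.

0.13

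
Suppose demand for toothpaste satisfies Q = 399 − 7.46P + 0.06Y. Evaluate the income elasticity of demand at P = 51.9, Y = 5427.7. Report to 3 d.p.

At P = 51.9, Y = 5427.7: Q = 337.488.
Holding P constant, ∂Q/∂Y = 0.06.
η_Y = (∂Q/∂Y)·(Y/Q) = 0.06 × (5427.7/337.488) = 0.965.

0.965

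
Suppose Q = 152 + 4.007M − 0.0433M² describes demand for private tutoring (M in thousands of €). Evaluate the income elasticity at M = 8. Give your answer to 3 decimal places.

At M = 8: Q = 181.2848.
dQ/dM = 4.007 − 0.0866M = 3.31420.
η = (dQ/dM)·(M/Q) = 3.31420 × (8/181.2848) = 0.146.

0.146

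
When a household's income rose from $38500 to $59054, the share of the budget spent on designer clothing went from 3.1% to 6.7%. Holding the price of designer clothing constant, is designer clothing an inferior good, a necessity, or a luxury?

luxury

The budget share rises as income rises, so η > 1.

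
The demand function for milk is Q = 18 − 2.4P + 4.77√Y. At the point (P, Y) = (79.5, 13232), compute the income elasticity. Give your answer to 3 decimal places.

At P = 79.5, Y = 13232: Q = 375.895.
Holding P constant, ∂Q/∂Y = 4.77/(2√Y) = 0.0207336.
η_Y = (∂Q/∂Y)·(Y/Q) = 0.0207336 × (13232/375.895) = 0.730.

0.730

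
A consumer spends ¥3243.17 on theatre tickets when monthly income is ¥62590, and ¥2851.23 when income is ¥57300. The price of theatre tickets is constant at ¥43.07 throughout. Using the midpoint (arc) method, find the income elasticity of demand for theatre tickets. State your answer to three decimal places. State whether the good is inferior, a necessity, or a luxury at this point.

With a constant price, Q₁ = 3243.17/43.07 = 75.300 and Q₂ = 2851.23/43.07 = 66.200 (equivalently, work directly with expenditure since P cancels).
Midpoint %ΔQ = (2851.23 − 3243.17)/3047.20 = -0.12862; midpoint %ΔI = (57300 − 62590)/59945 = -0.08825.
η = -0.12862 / -0.08825 = 1.458.
η > 1 ⇒ luxury.

1.458 (luxury)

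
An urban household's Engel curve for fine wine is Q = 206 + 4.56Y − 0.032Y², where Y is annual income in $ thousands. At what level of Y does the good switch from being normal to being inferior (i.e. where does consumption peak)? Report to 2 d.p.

71.25

dQ/dY = 4.56 − 0.064Y.
The good is inferior where dQ/dY < 0. Setting dQ/dY = 0 gives Y = 4.56 / 0.064 = 71.25.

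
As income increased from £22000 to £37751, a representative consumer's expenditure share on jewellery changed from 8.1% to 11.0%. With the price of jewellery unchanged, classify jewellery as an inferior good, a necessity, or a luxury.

The budget share rises as income rises, so η > 1.

luxury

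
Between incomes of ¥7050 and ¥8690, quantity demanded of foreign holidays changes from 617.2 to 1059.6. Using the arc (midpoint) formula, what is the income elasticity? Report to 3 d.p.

2.532

ΔQ = 1059.6 − 617.2 = 442.4; midpoint Q̄ = (617.2 + 1059.6)/2 = 838.4.
ΔI = 8690 − 7050 = 1640; midpoint Ī = (7050 + 8690)/2 = 7870.
η = (ΔQ/Q̄) ÷ (ΔI/Ī) = (442.4/838.4) ÷ (1640/7870) = 2.532.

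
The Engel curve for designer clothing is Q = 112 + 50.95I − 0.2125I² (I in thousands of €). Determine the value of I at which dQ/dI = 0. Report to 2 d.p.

119.88

dQ/dI = 50.95 − 0.425I.
The good is inferior where dQ/dI < 0. Setting dQ/dI = 0 gives I = 50.95 / 0.425 = 119.88.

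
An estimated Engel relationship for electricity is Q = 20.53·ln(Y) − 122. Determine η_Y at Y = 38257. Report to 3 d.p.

At Y = 38257: Q = 94.634.
dQ/dY = 20.53/Y = 0.000536634 at this income.
η = (dQ/dY)·(Y/Q) = 0.000536634 × (38257/94.634) = 0.217.

0.217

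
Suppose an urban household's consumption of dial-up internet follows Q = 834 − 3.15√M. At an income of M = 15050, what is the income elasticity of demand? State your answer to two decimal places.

At M = 15050: Q = 447.563.
dQ/dM = -3.15/(2√M) = -0.0128384 at this income.
η = (dQ/dM)·(M/Q) = -0.0128384 × (15050/447.563) = -0.43.

-0.43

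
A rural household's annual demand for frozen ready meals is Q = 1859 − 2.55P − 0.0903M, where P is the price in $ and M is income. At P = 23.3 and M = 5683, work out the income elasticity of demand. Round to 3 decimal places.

At P = 23.3, M = 5683: Q = 1286.410.
Holding P constant, ∂Q/∂M = −0.0903.
η_M = (∂Q/∂M)·(M/Q) = -0.0903 × (5683/1286.410) = -0.399.

-0.399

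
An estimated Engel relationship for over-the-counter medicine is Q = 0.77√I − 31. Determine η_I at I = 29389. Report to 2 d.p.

0.65

At I = 29389: Q = 101.003.
dQ/dI = 0.77/(2√I) = 0.00224579 at this income.
η = (dQ/dI)·(I/Q) = 0.00224579 × (29389/101.003) = 0.65.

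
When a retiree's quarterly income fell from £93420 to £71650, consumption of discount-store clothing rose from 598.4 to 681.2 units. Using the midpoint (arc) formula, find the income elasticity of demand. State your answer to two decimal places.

-0.49

ΔQ = 681.2 − 598.4 = 82.8; midpoint Q̄ = (598.4 + 681.2)/2 = 639.8.
ΔI = 71650 − 93420 = -21770; midpoint Ī = (93420 + 71650)/2 = 82535.
η = (ΔQ/Q̄) ÷ (ΔI/Ī) = (82.8/639.8) ÷ (-21770/82535) = -0.49.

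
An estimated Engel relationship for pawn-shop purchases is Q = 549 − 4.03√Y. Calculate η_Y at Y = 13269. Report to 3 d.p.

-2.738

At Y = 13269: Q = 84.780.
dQ/dY = -4.03/(2√Y) = -0.0174927 at this income.
η = (dQ/dY)·(Y/Q) = -0.0174927 × (13269/84.780) = -2.738.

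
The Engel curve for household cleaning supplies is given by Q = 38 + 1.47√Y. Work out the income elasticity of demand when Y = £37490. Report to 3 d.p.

At Y = 37490: Q = 322.626.
dQ/dY = 1.47/(2√Y) = 0.00379603 at this income.
η = (dQ/dY)·(Y/Q) = 0.00379603 × (37490/322.626) = 0.441.

0.441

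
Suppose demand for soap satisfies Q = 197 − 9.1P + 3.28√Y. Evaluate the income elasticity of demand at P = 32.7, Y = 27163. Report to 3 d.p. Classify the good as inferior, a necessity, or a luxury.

At P = 32.7, Y = 27163: Q = 440.013.
Holding P constant, ∂Q/∂Y = 3.28/(2√Y) = 0.00995073.
η_Y = (∂Q/∂Y)·(Y/Q) = 0.00995073 × (27163/440.013) = 0.614.
Since 0 < η < 1, this is a necessity.

0.614 (necessity)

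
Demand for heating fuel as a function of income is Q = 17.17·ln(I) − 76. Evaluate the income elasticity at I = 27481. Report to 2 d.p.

At I = 27481: Q = 99.499.
dQ/dI = 17.17/I = 0.000624795 at this income.
η = (dQ/dI)·(I/Q) = 0.000624795 × (27481/99.499) = 0.17.

0.17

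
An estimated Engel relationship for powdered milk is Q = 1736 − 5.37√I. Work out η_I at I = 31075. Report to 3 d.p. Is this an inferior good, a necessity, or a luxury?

At I = 31075: Q = 789.371.
dQ/dI = -5.37/(2√I) = -0.0152314 at this income.
η = (dQ/dI)·(I/Q) = -0.0152314 × (31075/789.371) = -0.600.
Since η < 0, the good is an inferior good.

-0.600 (inferior good)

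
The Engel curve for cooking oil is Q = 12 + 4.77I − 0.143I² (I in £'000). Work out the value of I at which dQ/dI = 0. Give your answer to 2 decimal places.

16.68

dQ/dI = 4.77 − 0.286I.
The good is inferior where dQ/dI < 0. Setting dQ/dI = 0 gives I = 4.77 / 0.286 = 16.68.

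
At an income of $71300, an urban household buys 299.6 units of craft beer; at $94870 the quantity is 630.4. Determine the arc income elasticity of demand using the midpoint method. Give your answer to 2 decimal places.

2.51

ΔQ = 630.4 − 299.6 = 330.8; midpoint Q̄ = (299.6 + 630.4)/2 = 465.
ΔI = 94870 − 71300 = 23570; midpoint Ī = (71300 + 94870)/2 = 83085.
η = (ΔQ/Q̄) ÷ (ΔI/Ī) = (330.8/465) ÷ (23570/83085) = 2.51.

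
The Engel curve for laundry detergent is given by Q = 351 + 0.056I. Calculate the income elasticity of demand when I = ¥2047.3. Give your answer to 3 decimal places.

At I = 2047.3: Q = 465.649.
dQ/dI = 0.056.
η = (dQ/dI)·(I/Q) = 0.056 × (2047.3/465.649) = 0.246.

0.246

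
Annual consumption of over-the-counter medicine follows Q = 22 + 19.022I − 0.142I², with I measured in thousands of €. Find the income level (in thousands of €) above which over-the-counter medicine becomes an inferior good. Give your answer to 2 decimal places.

66.98

dQ/dI = 19.022 − 0.284I.
The good is inferior where dQ/dI < 0. Setting dQ/dI = 0 gives I = 19.022 / 0.284 = 66.98.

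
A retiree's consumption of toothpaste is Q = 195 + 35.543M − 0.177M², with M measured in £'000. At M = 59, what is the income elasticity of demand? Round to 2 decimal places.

0.52

At M = 59: Q = 1675.9000.
dQ/dM = 35.543 − 0.354M = 14.65700.
η = (dQ/dM)·(M/Q) = 14.65700 × (59/1675.9000) = 0.52.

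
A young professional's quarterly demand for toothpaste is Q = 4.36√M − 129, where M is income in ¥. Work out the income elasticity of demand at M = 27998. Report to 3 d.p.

At M = 27998: Q = 600.541.
dQ/dM = 4.36/(2√M) = 0.0130285 at this income.
η = (dQ/dM)·(M/Q) = 0.0130285 × (27998/600.541) = 0.607.

0.607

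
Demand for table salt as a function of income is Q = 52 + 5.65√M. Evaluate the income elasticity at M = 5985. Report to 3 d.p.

At M = 5985: Q = 489.100.
dQ/dM = 5.65/(2√M) = 0.0365163 at this income.
η = (dQ/dM)·(M/Q) = 0.0365163 × (5985/489.100) = 0.447.

0.447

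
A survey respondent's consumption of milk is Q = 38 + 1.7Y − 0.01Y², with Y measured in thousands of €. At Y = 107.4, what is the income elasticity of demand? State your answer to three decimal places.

-0.457

At Y = 107.4: Q = 105.2324.
dQ/dY = 1.7 − 0.02Y = -0.44800.
η = (dQ/dY)·(Y/Q) = -0.44800 × (107.4/105.2324) = -0.457.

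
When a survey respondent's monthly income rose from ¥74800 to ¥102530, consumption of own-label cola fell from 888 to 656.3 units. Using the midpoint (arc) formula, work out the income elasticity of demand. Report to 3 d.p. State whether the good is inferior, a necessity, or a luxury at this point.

-0.959 (inferior good)

ΔQ = 656.3 − 888 = -231.7; midpoint Q̄ = (888 + 656.3)/2 = 772.15.
ΔI = 102530 − 74800 = 27730; midpoint Ī = (74800 + 102530)/2 = 88665.
η = (ΔQ/Q̄) ÷ (ΔI/Ī) = (-231.7/772.15) ÷ (27730/88665) = -0.959.
η < 0 ⇒ inferior good.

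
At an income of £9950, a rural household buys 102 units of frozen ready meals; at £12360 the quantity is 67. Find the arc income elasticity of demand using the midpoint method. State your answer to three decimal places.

-1.917

ΔQ = 67 − 102 = -35; midpoint Q̄ = (102 + 67)/2 = 84.5.
ΔI = 12360 − 9950 = 2410; midpoint Ī = (9950 + 12360)/2 = 11155.
η = (ΔQ/Q̄) ÷ (ΔI/Ī) = (-35/84.5) ÷ (2410/11155) = -1.917.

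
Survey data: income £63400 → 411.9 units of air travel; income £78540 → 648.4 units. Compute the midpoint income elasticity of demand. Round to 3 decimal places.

2.091

ΔQ = 648.4 − 411.9 = 236.5; midpoint Q̄ = (411.9 + 648.4)/2 = 530.15.
ΔI = 78540 − 63400 = 15140; midpoint Ī = (63400 + 78540)/2 = 70970.
η = (ΔQ/Q̄) ÷ (ΔI/Ī) = (236.5/530.15) ÷ (15140/70970) = 2.091.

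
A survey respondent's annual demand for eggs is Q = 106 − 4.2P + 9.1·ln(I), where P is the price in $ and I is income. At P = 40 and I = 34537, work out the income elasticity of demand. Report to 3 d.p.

0.275

At P = 40, I = 34537: Q = 33.093.
Holding P constant, ∂Q/∂I = 9.1/I = 0.000263486.
η_I = (∂Q/∂I)·(I/Q) = 0.000263486 × (34537/33.093) = 0.275.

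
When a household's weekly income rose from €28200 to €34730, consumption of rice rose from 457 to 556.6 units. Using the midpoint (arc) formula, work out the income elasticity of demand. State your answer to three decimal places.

ΔQ = 556.6 − 457 = 99.6; midpoint Q̄ = (457 + 556.6)/2 = 506.8.
ΔI = 34730 − 28200 = 6530; midpoint Ī = (28200 + 34730)/2 = 31465.
η = (ΔQ/Q̄) ÷ (ΔI/Ī) = (99.6/506.8) ÷ (6530/31465) = 0.947.

0.947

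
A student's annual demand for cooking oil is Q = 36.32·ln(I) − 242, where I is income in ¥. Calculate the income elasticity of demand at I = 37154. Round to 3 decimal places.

At I = 37154: Q = 140.189.
dQ/dI = 36.32/I = 0.000977553 at this income.
η = (dQ/dI)·(I/Q) = 0.000977553 × (37154/140.189) = 0.259.

0.259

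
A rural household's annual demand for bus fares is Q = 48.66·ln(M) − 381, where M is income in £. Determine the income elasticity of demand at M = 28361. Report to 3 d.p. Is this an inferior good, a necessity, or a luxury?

0.413 (necessity)

At M = 28361: Q = 117.900.
dQ/dM = 48.66/M = 0.00171574 at this income.
η = (dQ/dM)·(M/Q) = 0.00171574 × (28361/117.900) = 0.413.
Since 0 < η < 1, the good is a necessity.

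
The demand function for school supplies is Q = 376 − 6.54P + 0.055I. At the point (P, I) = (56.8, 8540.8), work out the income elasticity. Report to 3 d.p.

At P = 56.8, I = 8540.8: Q = 474.272.
Holding P constant, ∂Q/∂I = 0.055.
η_I = (∂Q/∂I)·(I/Q) = 0.055 × (8540.8/474.272) = 0.990.

0.990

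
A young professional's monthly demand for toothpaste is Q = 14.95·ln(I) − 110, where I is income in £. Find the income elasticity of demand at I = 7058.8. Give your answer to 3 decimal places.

0.665

At I = 7058.8: Q = 22.487.
dQ/dI = 14.95/I = 0.00211792 at this income.
η = (dQ/dI)·(I/Q) = 0.00211792 × (7058.8/22.487) = 0.665.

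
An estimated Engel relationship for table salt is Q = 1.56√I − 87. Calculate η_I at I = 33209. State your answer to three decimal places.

At I = 33209: Q = 197.284.
dQ/dI = 1.56/(2√I) = 0.00428023 at this income.
η = (dQ/dI)·(I/Q) = 0.00428023 × (33209/197.284) = 0.720.

0.720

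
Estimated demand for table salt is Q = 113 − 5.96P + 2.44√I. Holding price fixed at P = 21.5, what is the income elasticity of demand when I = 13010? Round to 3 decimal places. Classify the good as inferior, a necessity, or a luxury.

0.529 (necessity)

At P = 21.5, I = 13010: Q = 263.170.
Holding P constant, ∂Q/∂I = 2.44/(2√I) = 0.010696.
η_I = (∂Q/∂I)·(I/Q) = 0.010696 × (13010/263.170) = 0.529.
Since 0 < η < 1, this is a necessity.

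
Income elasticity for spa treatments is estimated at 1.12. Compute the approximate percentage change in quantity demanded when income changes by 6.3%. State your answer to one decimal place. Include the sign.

7.1%

%ΔQ ≈ η × %ΔI = 1.12 × 6.3% = 7.1%.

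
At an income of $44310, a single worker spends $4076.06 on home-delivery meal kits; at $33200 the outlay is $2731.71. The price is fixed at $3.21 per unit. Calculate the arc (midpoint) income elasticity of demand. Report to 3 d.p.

With a constant price, Q₁ = 4076.06/3.21 = 1269.801 and Q₂ = 2731.71/3.21 = 851.000 (equivalently, work directly with expenditure since P cancels).
Midpoint %ΔQ = (2731.71 − 4076.06)/3403.89 = -0.39495; midpoint %ΔI = (33200 − 44310)/38755 = -0.28667.
η = -0.39495 / -0.28667 = 1.378.

1.378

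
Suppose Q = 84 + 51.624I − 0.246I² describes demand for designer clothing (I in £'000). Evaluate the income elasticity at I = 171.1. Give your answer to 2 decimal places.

-3.25

At I = 171.1: Q = 1715.1647.
dQ/dI = 51.624 − 0.492I = -32.55720.
η = (dQ/dI)·(I/Q) = -32.55720 × (171.1/1715.1647) = -3.25.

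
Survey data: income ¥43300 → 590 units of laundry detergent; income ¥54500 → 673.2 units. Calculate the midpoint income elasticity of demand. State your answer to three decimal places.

ΔQ = 673.2 − 590 = 83.2; midpoint Q̄ = (590 + 673.2)/2 = 631.6.
ΔI = 54500 − 43300 = 11200; midpoint Ī = (43300 + 54500)/2 = 48900.
η = (ΔQ/Q̄) ÷ (ΔI/Ī) = (83.2/631.6) ÷ (11200/48900) = 0.575.

0.575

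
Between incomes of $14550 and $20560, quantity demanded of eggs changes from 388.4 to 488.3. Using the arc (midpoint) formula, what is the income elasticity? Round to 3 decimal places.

0.666

ΔQ = 488.3 − 388.4 = 99.9; midpoint Q̄ = (388.4 + 488.3)/2 = 438.35.
ΔI = 20560 − 14550 = 6010; midpoint Ī = (14550 + 20560)/2 = 17555.
η = (ΔQ/Q̄) ÷ (ΔI/Ī) = (99.9/438.35) ÷ (6010/17555) = 0.666.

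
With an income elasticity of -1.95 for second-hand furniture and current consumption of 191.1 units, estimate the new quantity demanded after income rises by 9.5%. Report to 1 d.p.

155.7

%ΔQ ≈ η × %ΔI = -1.95 × 9.5% = -18.525%.
New Q ≈ 191.1 × (1 − 0.18525) = 155.7.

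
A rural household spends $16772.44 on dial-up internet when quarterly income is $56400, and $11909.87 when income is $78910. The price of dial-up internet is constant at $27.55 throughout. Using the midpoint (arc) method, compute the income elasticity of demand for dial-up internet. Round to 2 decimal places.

With a constant price, Q₁ = 16772.44/27.55 = 608.800 and Q₂ = 11909.87/27.55 = 432.300 (equivalently, work directly with expenditure since P cancels).
Midpoint %ΔQ = (11909.87 − 16772.44)/14341.16 = -0.33906; midpoint %ΔI = (78910 − 56400)/67655 = 0.33272.
η = -0.33906 / 0.33272 = -1.02.

-1.02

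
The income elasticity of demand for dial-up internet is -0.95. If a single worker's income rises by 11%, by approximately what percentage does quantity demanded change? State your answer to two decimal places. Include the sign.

%ΔQ ≈ η × %ΔI = -0.95 × 11% = -10.45%.

-10.45%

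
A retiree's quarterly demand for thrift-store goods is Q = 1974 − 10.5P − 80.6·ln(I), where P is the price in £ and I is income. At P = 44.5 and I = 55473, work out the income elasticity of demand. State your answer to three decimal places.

At P = 44.5, I = 55473: Q = 626.304.
Holding P constant, ∂Q/∂I = -80.6/I = -0.00145296.
η_I = (∂Q/∂I)·(I/Q) = -0.00145296 × (55473/626.304) = -0.129.

-0.129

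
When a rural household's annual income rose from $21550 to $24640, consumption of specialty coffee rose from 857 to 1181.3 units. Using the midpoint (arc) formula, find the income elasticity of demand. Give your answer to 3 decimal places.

2.378

ΔQ = 1181.3 − 857 = 324.3; midpoint Q̄ = (857 + 1181.3)/2 = 1019.15.
ΔI = 24640 − 21550 = 3090; midpoint Ī = (21550 + 24640)/2 = 23095.
η = (ΔQ/Q̄) ÷ (ΔI/Ī) = (324.3/1019.15) ÷ (3090/23095) = 2.378.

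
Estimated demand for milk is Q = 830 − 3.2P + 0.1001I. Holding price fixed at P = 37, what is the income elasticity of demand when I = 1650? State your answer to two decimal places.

0.19

At P = 37, I = 1650: Q = 876.765.
Holding P constant, ∂Q/∂I = 0.1001.
η_I = (∂Q/∂I)·(I/Q) = 0.1001 × (1650/876.765) = 0.19.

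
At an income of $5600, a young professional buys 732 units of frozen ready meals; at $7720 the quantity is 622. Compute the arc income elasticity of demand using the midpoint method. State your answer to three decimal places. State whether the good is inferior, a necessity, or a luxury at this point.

-0.510 (inferior good)

ΔQ = 622 − 732 = -110; midpoint Q̄ = (732 + 622)/2 = 677.
ΔI = 7720 − 5600 = 2120; midpoint Ī = (5600 + 7720)/2 = 6660.
η = (ΔQ/Q̄) ÷ (ΔI/Ī) = (-110/677) ÷ (2120/6660) = -0.510.
η < 0 ⇒ inferior good.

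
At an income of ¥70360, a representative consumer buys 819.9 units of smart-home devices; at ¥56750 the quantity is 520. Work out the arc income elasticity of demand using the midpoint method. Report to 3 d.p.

ΔQ = 520 − 819.9 = -299.9; midpoint Q̄ = (819.9 + 520)/2 = 669.95.
ΔI = 56750 − 70360 = -13610; midpoint Ī = (70360 + 56750)/2 = 63555.
η = (ΔQ/Q̄) ÷ (ΔI/Ī) = (-299.9/669.95) ÷ (-13610/63555) = 2.090.

2.090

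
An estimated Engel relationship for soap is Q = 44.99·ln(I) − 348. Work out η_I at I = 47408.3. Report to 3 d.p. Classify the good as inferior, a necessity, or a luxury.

At I = 47408.3: Q = 136.387.
dQ/dI = 44.99/I = 0.00094899 at this income.
η = (dQ/dI)·(I/Q) = 0.00094899 × (47408.3/136.387) = 0.330.
Since 0 < η < 1, the good is a necessity.

0.330 (necessity)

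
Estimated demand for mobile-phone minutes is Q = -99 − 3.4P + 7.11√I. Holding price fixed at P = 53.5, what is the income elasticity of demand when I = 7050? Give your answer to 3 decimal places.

0.944

At P = 53.5, I = 7050: Q = 316.086.
Holding P constant, ∂Q/∂I = 7.11/(2√I) = 0.0423394.
η_I = (∂Q/∂I)·(I/Q) = 0.0423394 × (7050/316.086) = 0.944.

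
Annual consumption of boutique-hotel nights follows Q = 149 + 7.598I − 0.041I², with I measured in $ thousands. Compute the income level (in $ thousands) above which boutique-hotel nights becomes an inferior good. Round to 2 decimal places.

dQ/dI = 7.598 − 0.082I.
The good is inferior where dQ/dI < 0. Setting dQ/dI = 0 gives I = 7.598 / 0.082 = 92.66.

92.66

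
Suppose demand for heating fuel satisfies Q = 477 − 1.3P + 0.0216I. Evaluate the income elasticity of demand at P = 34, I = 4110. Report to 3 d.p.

At P = 34, I = 4110: Q = 521.576.
Holding P constant, ∂Q/∂I = 0.0216.
η_I = (∂Q/∂I)·(I/Q) = 0.0216 × (4110/521.576) = 0.170.

0.170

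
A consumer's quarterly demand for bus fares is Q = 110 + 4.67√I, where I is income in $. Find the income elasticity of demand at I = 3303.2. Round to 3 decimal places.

0.355

At I = 3303.2: Q = 378.401.
dQ/dI = 4.67/(2√I) = 0.0406274 at this income.
η = (dQ/dI)·(I/Q) = 0.0406274 × (3303.2/378.401) = 0.355.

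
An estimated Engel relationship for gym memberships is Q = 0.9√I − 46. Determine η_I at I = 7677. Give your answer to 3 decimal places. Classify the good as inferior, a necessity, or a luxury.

1.200 (luxury)

At I = 7677: Q = 32.857.
dQ/dI = 0.9/(2√I) = 0.0051359 at this income.
η = (dQ/dI)·(I/Q) = 0.0051359 × (7677/32.857) = 1.200.
Since η > 1, the good is a luxury.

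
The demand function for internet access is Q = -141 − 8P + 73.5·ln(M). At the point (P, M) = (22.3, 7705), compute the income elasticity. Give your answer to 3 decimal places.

At P = 22.3, M = 7705: Q = 338.397.
Holding P constant, ∂Q/∂M = 73.5/M = 0.00953926.
η_M = (∂Q/∂M)·(M/Q) = 0.00953926 × (7705/338.397) = 0.217.

0.217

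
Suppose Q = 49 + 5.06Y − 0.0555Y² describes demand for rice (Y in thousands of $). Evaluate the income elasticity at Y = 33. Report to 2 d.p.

0.30

At Y = 33: Q = 155.5405.
dQ/dY = 5.06 − 0.111Y = 1.39700.
η = (dQ/dY)·(Y/Q) = 1.39700 × (33/155.5405) = 0.30.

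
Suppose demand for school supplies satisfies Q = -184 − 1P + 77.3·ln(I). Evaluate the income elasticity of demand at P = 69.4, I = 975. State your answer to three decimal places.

At P = 69.4, I = 975: Q = 278.612.
Holding P constant, ∂Q/∂I = 77.3/I = 0.0792821.
η_I = (∂Q/∂I)·(I/Q) = 0.0792821 × (975/278.612) = 0.277.

0.277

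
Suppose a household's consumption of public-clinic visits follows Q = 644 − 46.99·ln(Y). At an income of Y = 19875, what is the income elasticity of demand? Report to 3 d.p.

At Y = 19875: Q = 178.930.
dQ/dY = -46.99/Y = -0.00236428 at this income.
η = (dQ/dY)·(Y/Q) = -0.00236428 × (19875/178.930) = -0.263.

-0.263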